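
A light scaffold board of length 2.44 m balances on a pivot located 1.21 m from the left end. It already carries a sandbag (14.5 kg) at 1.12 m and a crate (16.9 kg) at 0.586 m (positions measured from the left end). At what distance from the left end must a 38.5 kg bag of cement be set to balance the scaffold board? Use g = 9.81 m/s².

x ≈ 1.52 m from the left end

Sum moments about the pivot (at 1.21 m from the left end) (the support reaction has zero arm there).
Sandbag: 14.5 × 9.81 = 142.2 N down at 1.12 m → arm 0.09 m, τ = 142.2 × 0.09 = 12.8 N·m counterclockwise.
Crate: 16.9 × 9.81 = 165.8 N down at 0.586 m → arm 0.624 m, τ = 165.8 × 0.624 = 103.5 N·m counterclockwise.
Net moment of existing loads = 116.3 N·m counterclockwise.
The bag of cement weighs 38.5 × 9.81 = 377.7 N and must supply an equal clockwise moment, so its lever arm about the pivot is 116.3 / 377.7 = 0.308 m.
That puts it at 1.21 + 0.308 = 1.52 m from the left end.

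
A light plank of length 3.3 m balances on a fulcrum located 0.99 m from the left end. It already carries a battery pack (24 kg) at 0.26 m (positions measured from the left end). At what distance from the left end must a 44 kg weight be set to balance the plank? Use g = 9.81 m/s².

Take moments about the fulcrum (at 0.99 m from the left end).
Battery pack: 24 × 9.81 = 235.4 N down at 0.26 m → arm 0.73 m, τ = 235.4 × 0.73 = 171.8 N·m counterclockwise.
Net moment of existing loads = 171.8 N·m counterclockwise.
The weight weighs 44 × 9.81 = 431.6 N and must supply an equal clockwise moment, so its lever arm about the fulcrum is 171.8 / 431.6 = 0.398 m.
That puts it at 0.99 + 0.398 = 1.39 m from the left end.

x ≈ 1.39 m from the left end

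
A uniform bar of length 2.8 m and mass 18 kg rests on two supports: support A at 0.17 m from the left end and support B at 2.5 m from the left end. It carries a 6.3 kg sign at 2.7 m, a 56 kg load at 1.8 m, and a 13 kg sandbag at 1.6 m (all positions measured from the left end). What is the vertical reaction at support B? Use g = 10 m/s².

R_B ≈ 635 N

Sum moments about support A (its reaction then has zero moment arm).
Beam weight: 18 × 10 = 180 N down at 1.4 m → arm 1.23 m, τ = 180 × 1.23 = 221.4 N·m clockwise.
Sign: 6.3 × 10 = 63 N down at 2.7 m → arm 2.53 m, τ = 63 × 2.53 = 159.4 N·m clockwise.
Load: 56 × 10 = 560 N down at 1.8 m → arm 1.63 m, τ = 560 × 1.63 = 912.8 N·m clockwise.
Sandbag: 13 × 10 = 130 N down at 1.6 m → arm 1.43 m, τ = 130 × 1.43 = 185.9 N·m clockwise.
Net load moment about support A = 1480 N·m clockwise.
Reaction R at support B is upward at 2.5 m, arm 2.33 m → moment R × 2.33 counterclockwise.
Στ = 0 ⇒ R × 2.33 = 1480 ⇒ R = 635 N.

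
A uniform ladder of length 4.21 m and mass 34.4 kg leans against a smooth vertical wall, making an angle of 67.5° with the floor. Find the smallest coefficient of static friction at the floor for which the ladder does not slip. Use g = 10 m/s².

Taking torques about the foot of the ladder:
Ladder weight 34.4×10 = 344 N acts at 2.105 m along the ladder; its horizontal arm is 2.105·cos67.5° = 0.8055 m → τ = 277.1 N·m clockwise.
Wall normal N acts horizontally at the top; its moment arm is the height L sinθ = 4.21·sin67.5° = 3.89 m, counterclockwise.
For rotational equilibrium, N × 3.89 = 277.1, so N = 71.23 N.
ΣFx = 0 ⇒ f = N_wall = 71.23 N. ΣFy = 0 ⇒ N_floor = 344 N.
μ_min = f / N_floor = 71.23 / 344 = 0.207.

μ_min ≈ 0.207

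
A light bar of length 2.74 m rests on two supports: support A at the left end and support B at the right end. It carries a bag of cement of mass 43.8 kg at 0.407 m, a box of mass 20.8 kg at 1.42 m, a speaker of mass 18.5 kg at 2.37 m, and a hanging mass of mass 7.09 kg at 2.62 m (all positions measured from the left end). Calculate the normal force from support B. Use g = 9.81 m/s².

R_B ≈ 393 N

Taking torques about support A:
Bag of cement: 43.8 × 9.81 = 429.7 N down at 0.407 m → arm 0.407 m, τ = 429.7 × 0.407 = 174.9 N·m clockwise.
Box: 20.8 × 9.81 = 204 N down at 1.42 m → arm 1.42 m, τ = 204 × 1.42 = 289.7 N·m clockwise.
Speaker: 18.5 × 9.81 = 181.5 N down at 2.37 m → arm 2.37 m, τ = 181.5 × 2.37 = 430.2 N·m clockwise.
Hanging mass: 7.09 × 9.81 = 69.55 N down at 2.62 m → arm 2.62 m, τ = 69.55 × 2.62 = 182.2 N·m clockwise.
Net load moment about support A = 1077 N·m clockwise.
Reaction R at support B is upward at 2.74 m, arm 2.74 m → moment R × 2.74 counterclockwise.
Setting net torque to zero: R × 2.74 = 1077 → R = 393 N.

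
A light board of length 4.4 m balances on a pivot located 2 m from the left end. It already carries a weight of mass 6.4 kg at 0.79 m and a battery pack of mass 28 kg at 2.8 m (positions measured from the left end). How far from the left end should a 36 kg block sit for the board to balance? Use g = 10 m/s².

x ≈ 1.59 m from the left end

About the pivot (at 2 m from the left end):
Weight: 6.4 × 10 = 64 N down at 0.79 m → arm 1.21 m, τ = 64 × 1.21 = 77.44 N·m counterclockwise.
Battery pack: 28 × 10 = 280 N down at 2.8 m → arm 0.8 m, τ = 280 × 0.8 = 224 N·m clockwise.
Net moment of existing loads = 146.6 N·m clockwise.
The block weighs 36 × 10 = 360 N and must supply an equal counterclockwise moment, so its lever arm about the pivot is 146.6 / 360 = 0.407 m.
That puts it at 2 − 0.407 = 1.59 m from the left end.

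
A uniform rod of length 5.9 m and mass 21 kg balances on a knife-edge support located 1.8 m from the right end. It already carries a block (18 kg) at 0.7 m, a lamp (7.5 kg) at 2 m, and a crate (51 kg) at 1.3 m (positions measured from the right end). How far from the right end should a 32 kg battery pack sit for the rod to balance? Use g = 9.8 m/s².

Choose the knife-edge support (at 1.8 m from the right end) as the axis so the support reaction has zero arm there.
Beam weight: 21 × 9.8 = 205.8 N down at 2.95 m → arm 1.15 m, τ = 205.8 × 1.15 = 236.7 N·m counterclockwise.
Block: 18 × 9.8 = 176.4 N down at 0.7 m → arm 1.1 m, τ = 176.4 × 1.1 = 194 N·m clockwise.
Lamp: 7.5 × 9.8 = 73.5 N down at 2 m → arm 0.2 m, τ = 73.5 × 0.2 = 14.7 N·m counterclockwise.
Crate: 51 × 9.8 = 499.8 N down at 1.3 m → arm 0.5 m, τ = 499.8 × 0.5 = 249.9 N·m clockwise.
Net moment of existing loads = 192.5 N·m clockwise.
The battery pack weighs 32 × 9.8 = 313.6 N and must supply an equal counterclockwise moment, so its lever arm about the knife-edge support is 192.5 / 313.6 = 0.614 m.
That puts it at 1.8 + 0.614 = 2.41 m from the right end.

x ≈ 2.41 m from the right end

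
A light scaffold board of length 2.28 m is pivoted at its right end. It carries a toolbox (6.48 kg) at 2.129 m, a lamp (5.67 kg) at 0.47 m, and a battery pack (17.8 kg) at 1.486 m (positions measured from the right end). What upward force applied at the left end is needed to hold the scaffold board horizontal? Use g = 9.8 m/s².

Sum moments about the right end (the unknown pivot reaction has zero arm there).
Toolbox: 6.48 × 9.8 = 63.5 N down at 2.129 m → arm 2.129 m, τ = 63.5 × 2.129 = 135.2 N·m counterclockwise.
Lamp: 5.67 × 9.8 = 55.57 N down at 0.47 m → arm 0.47 m, τ = 55.57 × 0.47 = 26.12 N·m counterclockwise.
Battery pack: 17.8 × 9.8 = 174.4 N down at 1.486 m → arm 1.486 m, τ = 174.4 × 1.486 = 259.2 N·m counterclockwise.
Net moment of the loads = 420.5 N·m counterclockwise.
The upward force F acts at the left end, arm 2.28 m, giving F × 2.28 clockwise.
Στ = 0 ⇒ F × 2.28 = 420.5 ⇒ F = 420.5 / 2.28 = 184 N.

F ≈ 184 N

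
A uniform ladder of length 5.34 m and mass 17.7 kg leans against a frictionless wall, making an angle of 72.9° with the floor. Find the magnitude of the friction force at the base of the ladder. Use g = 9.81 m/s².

Take moments about the foot of the ladder.
Ladder weight 17.7×9.81 = 173.6 N acts at 2.67 m along the ladder; its horizontal arm is 2.67·cos72.9° = 0.7851 m → τ = 136.3 N·m clockwise.
Wall normal N acts horizontally at the top; its moment arm is the height L sinθ = 5.34·sin72.9° = 5.104 m, counterclockwise.
Balancing moments: N × 5.104 = 136.3, giving N = 26.7 N.
ΣFx = 0: friction at the foot balances the wall's push, so f = N_wall = 26.7 N.

f ≈ 26.7 N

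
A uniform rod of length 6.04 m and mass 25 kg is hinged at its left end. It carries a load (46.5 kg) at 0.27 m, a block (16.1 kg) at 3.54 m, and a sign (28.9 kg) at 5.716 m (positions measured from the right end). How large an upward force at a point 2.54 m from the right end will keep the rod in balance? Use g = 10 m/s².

F ≈ 1120 N

About the left end:
Beam weight: 25 × 10 = 250 N down at 3.02 m → arm 3.02 m, τ = 250 × 3.02 = 755 N·m clockwise.
Load: 46.5 × 10 = 465 N down at 0.27 m → arm 5.77 m, τ = 465 × 5.77 = 2683 N·m clockwise.
Block: 16.1 × 10 = 161 N down at 3.54 m → arm 2.5 m, τ = 161 × 2.5 = 402.5 N·m clockwise.
Sign: 28.9 × 10 = 289 N down at 5.716 m → arm 0.324 m, τ = 289 × 0.324 = 93.64 N·m clockwise.
Net moment of the loads = 3934 N·m clockwise.
The upward force F acts at a point 2.54 m from the right end, arm 3.5 m, giving F × 3.5 counterclockwise.
Στ = 0 ⇒ F × 3.5 = 3934 ⇒ F = 3934 / 3.5 = 1120 N.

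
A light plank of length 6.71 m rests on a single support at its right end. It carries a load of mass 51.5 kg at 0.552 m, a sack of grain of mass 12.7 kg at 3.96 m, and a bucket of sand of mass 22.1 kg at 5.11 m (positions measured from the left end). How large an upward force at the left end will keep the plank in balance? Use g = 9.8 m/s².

Taking torques about the right end:
Load: 51.5 × 9.8 = 504.7 N down at 0.552 m → arm 6.158 m, τ = 504.7 × 6.158 = 3108 N·m counterclockwise.
Sack of grain: 12.7 × 9.8 = 124.5 N down at 3.96 m → arm 2.75 m, τ = 124.5 × 2.75 = 342.4 N·m counterclockwise.
Bucket of sand: 22.1 × 9.8 = 216.6 N down at 5.11 m → arm 1.6 m, τ = 216.6 × 1.6 = 346.6 N·m counterclockwise.
Net moment of the loads = 3797 N·m counterclockwise.
The upward force F acts at the left end, arm 6.71 m, giving F × 6.71 clockwise.
Balancing moments: F × 6.71 = 3797, giving F = 3797 / 6.71 = 566 N.

F ≈ 566 N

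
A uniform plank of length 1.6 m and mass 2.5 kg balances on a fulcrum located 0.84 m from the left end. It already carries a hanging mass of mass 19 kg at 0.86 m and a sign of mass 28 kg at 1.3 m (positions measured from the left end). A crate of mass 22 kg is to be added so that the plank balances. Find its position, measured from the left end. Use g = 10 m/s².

Sum moments about the fulcrum (at 0.84 m from the left end) (the support reaction has zero arm there).
Beam weight: 2.5 × 10 = 25 N down at 0.8 m → arm 0.04 m, τ = 25 × 0.04 = 1 N·m counterclockwise.
Hanging mass: 19 × 10 = 190 N down at 0.86 m → arm 0.02 m, τ = 190 × 0.02 = 3.8 N·m clockwise.
Sign: 28 × 10 = 280 N down at 1.3 m → arm 0.46 m, τ = 280 × 0.46 = 128.8 N·m clockwise.
Net moment of existing loads = 131.6 N·m clockwise.
The crate weighs 22 × 10 = 220 N and must supply an equal counterclockwise moment, so its lever arm about the fulcrum is 131.6 / 220 = 0.598 m.
That puts it at 0.84 − 0.598 = 0.242 m from the left end.

x ≈ 0.242 m from the left end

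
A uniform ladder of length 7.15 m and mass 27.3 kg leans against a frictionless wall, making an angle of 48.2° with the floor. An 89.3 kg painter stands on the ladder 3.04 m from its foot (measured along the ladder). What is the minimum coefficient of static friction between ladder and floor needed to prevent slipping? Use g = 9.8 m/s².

μ_min ≈ 0.396

Sum moments about the foot of the ladder (the floor normal and friction both act there and drop out).
Ladder weight 27.3×9.8 = 267.5 N acts at 3.575 m along the ladder; its horizontal arm is 3.575·cos48.2° = 2.383 m → τ = 637.5 N·m clockwise.
Painter: 89.3×9.8 = 875.1 N at 3.04 m → arm 2.026 m → τ = 1773 N·m clockwise.
Wall normal N acts horizontally at the top; its moment arm is the height L sinθ = 7.15·sin48.2° = 5.33 m, counterclockwise.
Setting net torque to zero: N × 5.33 = 2410 → N = 452.2 N.
ΣFx = 0 ⇒ f = N_wall = 452.2 N. ΣFy = 0 ⇒ N_floor = 1143 N.
μ_min = f / N_floor = 452.2 / 1143 = 0.396.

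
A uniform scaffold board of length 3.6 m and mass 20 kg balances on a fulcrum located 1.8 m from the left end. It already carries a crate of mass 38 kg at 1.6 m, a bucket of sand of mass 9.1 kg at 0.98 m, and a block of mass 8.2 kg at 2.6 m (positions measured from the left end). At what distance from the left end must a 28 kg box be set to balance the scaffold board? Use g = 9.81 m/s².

x ≈ 2.1 m from the left end

Choose the fulcrum (at 1.8 m from the left end) as the axis so the support reaction has zero arm there.
Beam weight: acts at the fulcrum, moment arm 0 → no torque.
Crate: 38 × 9.81 = 372.8 N down at 1.6 m → arm 0.2 m, τ = 372.8 × 0.2 = 74.56 N·m counterclockwise.
Bucket of sand: 9.1 × 9.81 = 89.27 N down at 0.98 m → arm 0.82 m, τ = 89.27 × 0.82 = 73.2 N·m counterclockwise.
Block: 8.2 × 9.81 = 80.44 N down at 2.6 m → arm 0.8 m, τ = 80.44 × 0.8 = 64.35 N·m clockwise.
Net moment of existing loads = 83.41 N·m counterclockwise.
The box weighs 28 × 9.81 = 274.7 N and must supply an equal clockwise moment, so its lever arm about the fulcrum is 83.41 / 274.7 = 0.304 m.
That puts it at 1.8 + 0.304 = 2.1 m from the left end.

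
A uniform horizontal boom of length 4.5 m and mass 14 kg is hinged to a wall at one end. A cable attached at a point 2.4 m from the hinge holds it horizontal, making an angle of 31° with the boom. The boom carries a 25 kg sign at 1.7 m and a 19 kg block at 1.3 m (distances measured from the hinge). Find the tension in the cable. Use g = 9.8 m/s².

T ≈ 783 N

Take moments about the hinge.
Beam weight: 14 × 9.8 = 137.2 N down at 2.25 m → arm 2.25 m, τ = 137.2 × 2.25 = 308.7 N·m clockwise.
Sign: 25 × 9.8 = 245 N down at 1.7 m → arm 1.7 m, τ = 245 × 1.7 = 416.5 N·m clockwise.
Block: 19 × 9.8 = 186.2 N down at 1.3 m → arm 1.3 m, τ = 186.2 × 1.3 = 242.1 N·m clockwise.
Total clockwise load moment = 967.3 N·m.
The cable tension T acts at 2.4 m; only its component perpendicular to the boom, T sinθ, produces torque. sin 31° = 0.515.
Balancing moments: T × 2.4 × 0.515 = 967.3, giving T = 967.3 / 1.236 = 783 N.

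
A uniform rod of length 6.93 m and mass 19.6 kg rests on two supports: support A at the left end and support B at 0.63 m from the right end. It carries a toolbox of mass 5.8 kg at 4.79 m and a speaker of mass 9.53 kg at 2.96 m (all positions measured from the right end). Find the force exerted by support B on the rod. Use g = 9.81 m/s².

R_B ≈ 184 N

Choose support A as the axis so its reaction then has zero moment arm.
Beam weight: 19.6 × 9.81 = 192.3 N down at 3.465 m → arm 3.465 m, τ = 192.3 × 3.465 = 666.3 N·m clockwise.
Toolbox: 5.8 × 9.81 = 56.9 N down at 4.79 m → arm 2.14 m, τ = 56.9 × 2.14 = 121.8 N·m clockwise.
Speaker: 9.53 × 9.81 = 93.49 N down at 2.96 m → arm 3.97 m, τ = 93.49 × 3.97 = 371.2 N·m clockwise.
Net load moment about support A = 1159 N·m clockwise.
Reaction R at support B is upward at 0.63 m, arm 6.3 m → moment R × 6.3 counterclockwise.
Balancing moments: R × 6.3 = 1159, giving R = 184 N.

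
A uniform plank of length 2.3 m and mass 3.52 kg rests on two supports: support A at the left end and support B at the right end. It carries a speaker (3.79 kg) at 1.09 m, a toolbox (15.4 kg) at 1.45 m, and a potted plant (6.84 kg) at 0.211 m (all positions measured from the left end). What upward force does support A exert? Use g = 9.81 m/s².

R_A ≈ 154 N

Take moments about support B.
Beam weight: 3.52 × 9.81 = 34.53 N down at 1.15 m → arm 1.15 m, τ = 34.53 × 1.15 = 39.71 N·m counterclockwise.
Speaker: 3.79 × 9.81 = 37.18 N down at 1.09 m → arm 1.21 m, τ = 37.18 × 1.21 = 44.99 N·m counterclockwise.
Toolbox: 15.4 × 9.81 = 151.1 N down at 1.45 m → arm 0.85 m, τ = 151.1 × 0.85 = 128.4 N·m counterclockwise.
Potted plant: 6.84 × 9.81 = 67.1 N down at 0.211 m → arm 2.089 m, τ = 67.1 × 2.089 = 140.2 N·m counterclockwise.
Net load moment about support B = 353.3 N·m counterclockwise.
Reaction R at support A is upward at 0 m, arm 2.3 m → moment R × 2.3 clockwise.
For rotational equilibrium, R × 2.3 = 353.3, so R = 154 N.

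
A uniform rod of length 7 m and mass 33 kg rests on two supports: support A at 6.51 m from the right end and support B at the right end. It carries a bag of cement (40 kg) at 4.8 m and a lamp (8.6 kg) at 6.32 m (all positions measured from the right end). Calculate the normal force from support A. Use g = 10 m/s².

Choose support B as the axis so its reaction then has zero moment arm.
Beam weight: 33 × 10 = 330 N down at 3.5 m → arm 3.5 m, τ = 330 × 3.5 = 1155 N·m counterclockwise.
Bag of cement: 40 × 10 = 400 N down at 4.8 m → arm 4.8 m, τ = 400 × 4.8 = 1920 N·m counterclockwise.
Lamp: 8.6 × 10 = 86 N down at 6.32 m → arm 6.32 m, τ = 86 × 6.32 = 543.5 N·m counterclockwise.
Net load moment about support B = 3618 N·m counterclockwise.
Reaction R at support A is upward at 6.51 m, arm 6.51 m → moment R × 6.51 clockwise.
Στ = 0 ⇒ R × 6.51 = 3618 ⇒ R = 556 N.

R_A ≈ 556 N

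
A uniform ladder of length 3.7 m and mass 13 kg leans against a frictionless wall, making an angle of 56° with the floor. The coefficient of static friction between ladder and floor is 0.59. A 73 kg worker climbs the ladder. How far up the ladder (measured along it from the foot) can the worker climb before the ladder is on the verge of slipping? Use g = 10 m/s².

About the foot of the ladder:
Ladder weight 13×10 = 130 N acts at 1.85 m along the ladder; its horizontal arm is 1.85·cos56° = 1.035 m → τ = 134.5 N·m clockwise.
Worker weight 73×10 = 730 N at distance d → arm d·cos56° → τ = 730·d·0.5592 clockwise.
Wall normal N at the top has arm L sinθ = 3.067 m counterclockwise, so Στ = 0 gives N·3.067 = 134.5 + 408.2·d.
ΣFy = 0 ⇒ N_floor = 860 N, so the maximum friction is μ_s·N_floor = 0.59×860 = 507.4 N. ΣFx = 0 ⇒ N_wall = f, so at the slipping point N = 507.4 N.
Substituting: 507.4×3.067 = 134.5 + 408.2·d ⇒ d = (1556 − 134.5) / 408.2 = 3.48 m.

d ≈ 3.48 m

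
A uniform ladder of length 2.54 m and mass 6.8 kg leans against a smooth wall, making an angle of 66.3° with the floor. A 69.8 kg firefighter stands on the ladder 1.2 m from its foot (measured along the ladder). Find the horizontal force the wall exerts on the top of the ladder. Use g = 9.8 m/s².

Take moments about the foot of the ladder.
Ladder weight 6.8×9.8 = 66.64 N acts at 1.27 m along the ladder; its horizontal arm is 1.27·cos66.3° = 0.5105 m → τ = 34.02 N·m clockwise.
Firefighter: 69.8×9.8 = 684 N at 1.2 m → arm 0.4823 m → τ = 329.9 N·m clockwise.
Wall normal N acts horizontally at the top; its moment arm is the height L sinθ = 2.54·sin66.3° = 2.326 m, counterclockwise.
Balancing moments: N × 2.326 = 363.9, giving N = 156 N.

N_wall ≈ 156 N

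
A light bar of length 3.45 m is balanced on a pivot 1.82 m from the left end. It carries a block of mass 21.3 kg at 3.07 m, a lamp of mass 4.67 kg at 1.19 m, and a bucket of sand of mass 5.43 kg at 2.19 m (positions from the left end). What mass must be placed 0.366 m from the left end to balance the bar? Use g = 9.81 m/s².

Taking torques about the pivot (at 1.82 m from the left end):
Block: 21.3 × 9.81 = 209 N down at 3.07 m → arm 1.25 m, τ = 209 × 1.25 = 261.2 N·m clockwise.
Lamp: 4.67 × 9.81 = 45.81 N down at 1.19 m → arm 0.63 m, τ = 45.81 × 0.63 = 28.86 N·m counterclockwise.
Bucket of sand: 5.43 × 9.81 = 53.27 N down at 2.19 m → arm 0.37 m, τ = 53.27 × 0.37 = 19.71 N·m clockwise.
Net moment of known loads = 252 N·m clockwise.
An unknown mass m at 0.366 m has arm 1.454 m; its moment is m·g·1.454 counterclockwise.
Στ = 0 ⇒ m × 9.81 × 1.454 = 252 ⇒ m = 252 / (9.81 × 1.454) = 17.7 kg.

m ≈ 17.7 kg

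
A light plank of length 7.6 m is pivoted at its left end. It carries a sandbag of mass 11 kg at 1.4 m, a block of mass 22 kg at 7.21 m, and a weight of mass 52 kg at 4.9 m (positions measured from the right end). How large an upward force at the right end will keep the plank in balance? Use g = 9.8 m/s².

Choose the left end as the axis so the unknown pivot reaction has zero arm there.
Sandbag: 11 × 9.8 = 107.8 N down at 1.4 m → arm 6.2 m, τ = 107.8 × 6.2 = 668.4 N·m clockwise.
Block: 22 × 9.8 = 215.6 N down at 7.21 m → arm 0.39 m, τ = 215.6 × 0.39 = 84.08 N·m clockwise.
Weight: 52 × 9.8 = 509.6 N down at 4.9 m → arm 2.7 m, τ = 509.6 × 2.7 = 1376 N·m clockwise.
Net moment of the loads = 2128 N·m clockwise.
The upward force F acts at the right end, arm 7.6 m, giving F × 7.6 counterclockwise.
For rotational equilibrium, F × 7.6 = 2128, so F = 2128 / 7.6 = 280 N.

F ≈ 280 N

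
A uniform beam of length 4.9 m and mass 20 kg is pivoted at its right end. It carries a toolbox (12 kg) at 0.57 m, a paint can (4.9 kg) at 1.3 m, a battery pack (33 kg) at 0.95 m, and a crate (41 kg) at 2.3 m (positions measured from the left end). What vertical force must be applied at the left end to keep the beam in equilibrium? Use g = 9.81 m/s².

F ≈ 712 N

About the right end:
Beam weight: 20 × 9.81 = 196.2 N down at 2.45 m → arm 2.45 m, τ = 196.2 × 2.45 = 480.7 N·m counterclockwise.
Toolbox: 12 × 9.81 = 117.7 N down at 0.57 m → arm 4.33 m, τ = 117.7 × 4.33 = 509.6 N·m counterclockwise.
Paint can: 4.9 × 9.81 = 48.07 N down at 1.3 m → arm 3.6 m, τ = 48.07 × 3.6 = 173.1 N·m counterclockwise.
Battery pack: 33 × 9.81 = 323.7 N down at 0.95 m → arm 3.95 m, τ = 323.7 × 3.95 = 1279 N·m counterclockwise.
Crate: 41 × 9.81 = 402.2 N down at 2.3 m → arm 2.6 m, τ = 402.2 × 2.6 = 1046 N·m counterclockwise.
Net moment of the loads = 3488 N·m counterclockwise.
The upward force F acts at the left end, arm 4.9 m, giving F × 4.9 clockwise.
Setting net torque to zero: F × 4.9 = 3488 → F = 3488 / 4.9 = 712 N.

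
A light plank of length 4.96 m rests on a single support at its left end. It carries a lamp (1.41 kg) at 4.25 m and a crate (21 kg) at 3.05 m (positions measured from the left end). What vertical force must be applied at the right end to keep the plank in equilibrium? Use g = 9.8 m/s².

F ≈ 138 N

About the left end:
Lamp: 1.41 × 9.8 = 13.82 N down at 4.25 m → arm 4.25 m, τ = 13.82 × 4.25 = 58.73 N·m clockwise.
Crate: 21 × 9.8 = 205.8 N down at 3.05 m → arm 3.05 m, τ = 205.8 × 3.05 = 627.7 N·m clockwise.
Net moment of the loads = 686.4 N·m clockwise.
The upward force F acts at the right end, arm 4.96 m, giving F × 4.96 counterclockwise.
Setting net torque to zero: F × 4.96 = 686.4 → F = 686.4 / 4.96 = 138 N.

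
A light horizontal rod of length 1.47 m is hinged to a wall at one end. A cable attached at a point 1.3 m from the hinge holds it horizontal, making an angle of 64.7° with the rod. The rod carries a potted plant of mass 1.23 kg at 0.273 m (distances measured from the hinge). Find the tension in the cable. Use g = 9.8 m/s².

T ≈ 2.8 N

About the hinge:
Potted plant: 1.23 × 9.8 = 12.05 N down at 0.273 m → arm 0.273 m, τ = 12.05 × 0.273 = 3.29 N·m clockwise.
Total clockwise load moment = 3.29 N·m.
The cable tension T acts at 1.3 m; only its component perpendicular to the rod, T sinθ, produces torque. sin 64.7° = 0.9041.
Balancing moments: T × 1.3 × 0.9041 = 3.29, giving T = 3.29 / 1.175 = 2.8 N.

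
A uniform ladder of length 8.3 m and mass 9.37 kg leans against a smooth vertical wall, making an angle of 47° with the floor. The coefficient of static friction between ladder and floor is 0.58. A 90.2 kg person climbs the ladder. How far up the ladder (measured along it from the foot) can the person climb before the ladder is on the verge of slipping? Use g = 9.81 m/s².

d ≈ 5.27 m

Choose the foot of the ladder as the axis so the floor normal and friction both act there and drop out.
Ladder weight 9.37×9.81 = 91.92 N acts at 4.15 m along the ladder; its horizontal arm is 4.15·cos47° = 2.83 m → τ = 260.1 N·m clockwise.
Person weight 90.2×9.81 = 884.9 N at distance d → arm d·cos47° → τ = 884.9·d·0.682 clockwise.
Wall normal N at the top has arm L sinθ = 6.07 m counterclockwise, so Στ = 0 gives N·6.07 = 260.1 + 603.5·d.
ΣFy = 0 ⇒ N_floor = 976.8 N, so the maximum friction is μ_s·N_floor = 0.58×976.8 = 566.5 N. ΣFx = 0 ⇒ N_wall = f, so at the slipping point N = 566.5 N.
Substituting: 566.5×6.07 = 260.1 + 603.5·d ⇒ d = (3439 − 260.1) / 603.5 = 5.27 m.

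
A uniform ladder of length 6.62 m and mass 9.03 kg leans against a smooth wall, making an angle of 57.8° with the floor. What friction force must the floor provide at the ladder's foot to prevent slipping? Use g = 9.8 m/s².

Choose the foot of the ladder as the axis so the floor normal and friction both act there and drop out.
Ladder weight 9.03×9.8 = 88.49 N acts at 3.31 m along the ladder; its horizontal arm is 3.31·cos57.8° = 1.764 m → τ = 156.1 N·m clockwise.
Wall normal N acts horizontally at the top; its moment arm is the height L sinθ = 6.62·sin57.8° = 5.602 m, counterclockwise.
Setting net torque to zero: N × 5.602 = 156.1 → N = 27.9 N.
ΣFx = 0: friction at the foot balances the wall's push, so f = N_wall = 27.9 N.

f ≈ 27.9 N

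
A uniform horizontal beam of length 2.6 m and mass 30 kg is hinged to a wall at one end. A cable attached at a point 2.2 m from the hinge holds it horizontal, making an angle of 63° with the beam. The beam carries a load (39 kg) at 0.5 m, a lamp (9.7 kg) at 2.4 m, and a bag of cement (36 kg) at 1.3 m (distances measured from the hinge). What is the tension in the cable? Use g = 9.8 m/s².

Take moments about the hinge.
Beam weight: 30 × 9.8 = 294 N down at 1.3 m → arm 1.3 m, τ = 294 × 1.3 = 382.2 N·m clockwise.
Load: 39 × 9.8 = 382.2 N down at 0.5 m → arm 0.5 m, τ = 382.2 × 0.5 = 191.1 N·m clockwise.
Lamp: 9.7 × 9.8 = 95.06 N down at 2.4 m → arm 2.4 m, τ = 95.06 × 2.4 = 228.1 N·m clockwise.
Bag of cement: 36 × 9.8 = 352.8 N down at 1.3 m → arm 1.3 m, τ = 352.8 × 1.3 = 458.6 N·m clockwise.
Total clockwise load moment = 1260 N·m.
The cable tension T acts at 2.2 m; only its component perpendicular to the beam, T sinθ, produces torque. sin 63° = 0.891.
Setting net torque to zero: T × 2.2 × 0.891 = 1260 → T = 1260 / 1.96 = 643 N.

T ≈ 643 N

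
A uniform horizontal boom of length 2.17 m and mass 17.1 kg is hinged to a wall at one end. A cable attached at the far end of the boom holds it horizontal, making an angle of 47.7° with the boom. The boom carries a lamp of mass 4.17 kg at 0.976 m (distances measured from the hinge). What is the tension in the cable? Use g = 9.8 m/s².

Take moments about the hinge.
Beam weight: 17.1 × 9.8 = 167.6 N down at 1.085 m → arm 1.085 m, τ = 167.6 × 1.085 = 181.8 N·m clockwise.
Lamp: 4.17 × 9.8 = 40.87 N down at 0.976 m → arm 0.976 m, τ = 40.87 × 0.976 = 39.89 N·m clockwise.
Total clockwise load moment = 221.7 N·m.
The cable tension T acts at 2.17 m; only its component perpendicular to the boom, T sinθ, produces torque. sin 47.7° = 0.7396.
Στ = 0 ⇒ T × 2.17 × 0.7396 = 221.7 ⇒ T = 221.7 / 1.605 = 138 N.

T ≈ 138 N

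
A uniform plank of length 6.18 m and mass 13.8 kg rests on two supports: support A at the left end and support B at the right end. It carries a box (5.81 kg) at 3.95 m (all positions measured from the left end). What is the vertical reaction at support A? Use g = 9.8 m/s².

Take moments about support B.
Beam weight: 13.8 × 9.8 = 135.2 N down at 3.09 m → arm 3.09 m, τ = 135.2 × 3.09 = 417.8 N·m counterclockwise.
Box: 5.81 × 9.8 = 56.94 N down at 3.95 m → arm 2.23 m, τ = 56.94 × 2.23 = 127 N·m counterclockwise.
Net load moment about support B = 544.8 N·m counterclockwise.
Reaction R at support A is upward at 0 m, arm 6.18 m → moment R × 6.18 clockwise.
Balancing moments: R × 6.18 = 544.8, giving R = 88.2 N.

R_A ≈ 88.2 N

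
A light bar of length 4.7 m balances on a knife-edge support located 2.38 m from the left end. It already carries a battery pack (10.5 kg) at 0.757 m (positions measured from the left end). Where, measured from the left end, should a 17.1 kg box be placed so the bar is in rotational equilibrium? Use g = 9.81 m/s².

x ≈ 3.38 m from the left end

Taking torques about the knife-edge support (at 2.38 m from the left end):
Battery pack: 10.5 × 9.81 = 103 N down at 0.757 m → arm 1.623 m, τ = 103 × 1.623 = 167.2 N·m counterclockwise.
Net moment of existing loads = 167.2 N·m counterclockwise.
The box weighs 17.1 × 9.81 = 167.8 N and must supply an equal clockwise moment, so its lever arm about the knife-edge support is 167.2 / 167.8 = 0.996 m.
That puts it at 2.38 + 0.996 = 3.38 m from the left end.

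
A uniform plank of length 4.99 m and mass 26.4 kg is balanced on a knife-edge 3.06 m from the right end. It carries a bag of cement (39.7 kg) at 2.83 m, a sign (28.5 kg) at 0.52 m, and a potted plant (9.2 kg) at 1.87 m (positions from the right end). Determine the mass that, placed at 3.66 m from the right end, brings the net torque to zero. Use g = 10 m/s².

m ≈ 179 kg

Taking torques about the knife-edge (at 3.06 m from the right end):
Beam weight: 26.4 × 10 = 264 N down at 2.495 m → arm 0.565 m, τ = 264 × 0.565 = 149.2 N·m clockwise.
Bag of cement: 39.7 × 10 = 397 N down at 2.83 m → arm 0.23 m, τ = 397 × 0.23 = 91.31 N·m clockwise.
Sign: 28.5 × 10 = 285 N down at 0.52 m → arm 2.54 m, τ = 285 × 2.54 = 723.9 N·m clockwise.
Potted plant: 9.2 × 10 = 92 N down at 1.87 m → arm 1.19 m, τ = 92 × 1.19 = 109.5 N·m clockwise.
Net moment of known loads = 1074 N·m clockwise.
An unknown mass m at 3.66 m has arm 0.6 m; its moment is m·g·0.6 counterclockwise.
Setting net torque to zero: m × 10 × 0.6 = 1074 → m = 1074 / (10 × 0.6) = 179 kg.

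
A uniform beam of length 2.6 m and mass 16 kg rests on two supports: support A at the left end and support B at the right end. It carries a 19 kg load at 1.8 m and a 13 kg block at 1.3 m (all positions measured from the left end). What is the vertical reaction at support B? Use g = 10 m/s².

Taking torques about support A:
Beam weight: 16 × 10 = 160 N down at 1.3 m → arm 1.3 m, τ = 160 × 1.3 = 208 N·m clockwise.
Load: 19 × 10 = 190 N down at 1.8 m → arm 1.8 m, τ = 190 × 1.8 = 342 N·m clockwise.
Block: 13 × 10 = 130 N down at 1.3 m → arm 1.3 m, τ = 130 × 1.3 = 169 N·m clockwise.
Net load moment about support A = 719 N·m clockwise.
Reaction R at support B is upward at 2.6 m, arm 2.6 m → moment R × 2.6 counterclockwise.
Στ = 0 ⇒ R × 2.6 = 719 ⇒ R = 277 N.

R_B ≈ 277 N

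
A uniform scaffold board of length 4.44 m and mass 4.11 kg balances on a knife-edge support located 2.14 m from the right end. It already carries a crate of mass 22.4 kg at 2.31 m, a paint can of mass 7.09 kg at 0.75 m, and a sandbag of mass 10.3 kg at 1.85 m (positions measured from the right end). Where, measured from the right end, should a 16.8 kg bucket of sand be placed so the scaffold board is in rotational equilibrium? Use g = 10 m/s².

x ≈ 2.66 m from the right end

About the knife-edge support (at 2.14 m from the right end):
Beam weight: 4.11 × 10 = 41.1 N down at 2.22 m → arm 0.08 m, τ = 41.1 × 0.08 = 3.288 N·m counterclockwise.
Crate: 22.4 × 10 = 224 N down at 2.31 m → arm 0.17 m, τ = 224 × 0.17 = 38.08 N·m counterclockwise.
Paint can: 7.09 × 10 = 70.9 N down at 0.75 m → arm 1.39 m, τ = 70.9 × 1.39 = 98.55 N·m clockwise.
Sandbag: 10.3 × 10 = 103 N down at 1.85 m → arm 0.29 m, τ = 103 × 0.29 = 29.87 N·m clockwise.
Net moment of existing loads = 87.05 N·m clockwise.
The bucket of sand weighs 16.8 × 10 = 168 N and must supply an equal counterclockwise moment, so its lever arm about the knife-edge support is 87.05 / 168 = 0.518 m.
That puts it at 2.14 + 0.518 = 2.66 m from the right end.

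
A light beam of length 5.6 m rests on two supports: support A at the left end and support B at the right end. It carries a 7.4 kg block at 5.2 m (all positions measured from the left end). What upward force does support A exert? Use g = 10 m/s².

R_A ≈ 5.29 N

About support B:
Block: 7.4 × 10 = 74 N down at 5.2 m → arm 0.4 m, τ = 74 × 0.4 = 29.6 N·m counterclockwise.
Net load moment about support B = 29.6 N·m counterclockwise.
Reaction R at support A is upward at 0 m, arm 5.6 m → moment R × 5.6 clockwise.
Balancing moments: R × 5.6 = 29.6, giving R = 5.29 N.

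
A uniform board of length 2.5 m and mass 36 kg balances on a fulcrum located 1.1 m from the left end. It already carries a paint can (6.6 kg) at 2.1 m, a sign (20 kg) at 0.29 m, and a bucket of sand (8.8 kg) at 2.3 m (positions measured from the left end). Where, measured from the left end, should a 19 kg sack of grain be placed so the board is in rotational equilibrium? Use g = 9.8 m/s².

Choose the fulcrum (at 1.1 m from the left end) as the axis so the support reaction has zero arm there.
Beam weight: 36 × 9.8 = 352.8 N down at 1.25 m → arm 0.15 m, τ = 352.8 × 0.15 = 52.92 N·m clockwise.
Paint can: 6.6 × 9.8 = 64.68 N down at 2.1 m → arm 1 m, τ = 64.68 × 1 = 64.68 N·m clockwise.
Sign: 20 × 9.8 = 196 N down at 0.29 m → arm 0.81 m, τ = 196 × 0.81 = 158.8 N·m counterclockwise.
Bucket of sand: 8.8 × 9.8 = 86.24 N down at 2.3 m → arm 1.2 m, τ = 86.24 × 1.2 = 103.5 N·m clockwise.
Net moment of existing loads = 62.3 N·m clockwise.
The sack of grain weighs 19 × 9.8 = 186.2 N and must supply an equal counterclockwise moment, so its lever arm about the fulcrum is 62.3 / 186.2 = 0.335 m.
That puts it at 1.1 − 0.335 = 0.765 m from the left end.

x ≈ 0.765 m from the left end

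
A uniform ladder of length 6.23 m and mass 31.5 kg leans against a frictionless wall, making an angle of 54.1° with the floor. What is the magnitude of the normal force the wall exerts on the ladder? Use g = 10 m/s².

N_wall ≈ 114 N

About the foot of the ladder:
Ladder weight 31.5×10 = 315 N acts at 3.115 m along the ladder; its horizontal arm is 3.115·cos54.1° = 1.827 m → τ = 575.5 N·m clockwise.
Wall normal N acts horizontally at the top; its moment arm is the height L sinθ = 6.23·sin54.1° = 5.047 m, counterclockwise.
Στ = 0 ⇒ N × 5.047 = 575.5 ⇒ N = 114 N.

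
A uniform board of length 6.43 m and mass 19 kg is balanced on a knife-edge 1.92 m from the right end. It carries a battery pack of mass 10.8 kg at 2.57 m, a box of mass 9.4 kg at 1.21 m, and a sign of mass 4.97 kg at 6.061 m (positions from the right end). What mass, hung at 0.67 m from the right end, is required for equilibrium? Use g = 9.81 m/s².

Taking torques about the knife-edge (at 1.92 m from the right end):
Beam weight: 19 × 9.81 = 186.4 N down at 3.215 m → arm 1.295 m, τ = 186.4 × 1.295 = 241.4 N·m counterclockwise.
Battery pack: 10.8 × 9.81 = 105.9 N down at 2.57 m → arm 0.65 m, τ = 105.9 × 0.65 = 68.84 N·m counterclockwise.
Box: 9.4 × 9.81 = 92.21 N down at 1.21 m → arm 0.71 m, τ = 92.21 × 0.71 = 65.47 N·m clockwise.
Sign: 4.97 × 9.81 = 48.76 N down at 6.061 m → arm 4.141 m, τ = 48.76 × 4.141 = 201.9 N·m counterclockwise.
Net moment of known loads = 446.7 N·m counterclockwise.
An unknown mass m at 0.67 m has arm 1.25 m; its moment is m·g·1.25 clockwise.
For rotational equilibrium, m × 9.81 × 1.25 = 446.7, so m = 446.7 / (9.81 × 1.25) = 36.4 kg.

m ≈ 36.4 kg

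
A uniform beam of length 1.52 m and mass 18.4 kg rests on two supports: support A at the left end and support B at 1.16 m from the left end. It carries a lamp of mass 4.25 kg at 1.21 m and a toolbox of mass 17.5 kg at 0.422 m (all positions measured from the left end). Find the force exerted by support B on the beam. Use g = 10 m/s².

Take moments about support A.
Beam weight: 18.4 × 10 = 184 N down at 0.76 m → arm 0.76 m, τ = 184 × 0.76 = 139.8 N·m clockwise.
Lamp: 4.25 × 10 = 42.5 N down at 1.21 m → arm 1.21 m, τ = 42.5 × 1.21 = 51.42 N·m clockwise.
Toolbox: 17.5 × 10 = 175 N down at 0.422 m → arm 0.422 m, τ = 175 × 0.422 = 73.85 N·m clockwise.
Net load moment about support A = 265.1 N·m clockwise.
Reaction R at support B is upward at 1.16 m, arm 1.16 m → moment R × 1.16 counterclockwise.
Στ = 0 ⇒ R × 1.16 = 265.1 ⇒ R = 229 N.

R_B ≈ 229 N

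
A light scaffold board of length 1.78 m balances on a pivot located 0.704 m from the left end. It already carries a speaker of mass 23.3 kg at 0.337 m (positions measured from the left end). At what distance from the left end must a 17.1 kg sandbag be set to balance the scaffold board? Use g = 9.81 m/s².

Take moments about the pivot (at 0.704 m from the left end).
Speaker: 23.3 × 9.81 = 228.6 N down at 0.337 m → arm 0.367 m, τ = 228.6 × 0.367 = 83.9 N·m counterclockwise.
Net moment of existing loads = 83.9 N·m counterclockwise.
The sandbag weighs 17.1 × 9.81 = 167.8 N and must supply an equal clockwise moment, so its lever arm about the pivot is 83.9 / 167.8 = 0.5 m.
That puts it at 0.704 + 0.5 = 1.2 m from the left end.

x ≈ 1.2 m from the left end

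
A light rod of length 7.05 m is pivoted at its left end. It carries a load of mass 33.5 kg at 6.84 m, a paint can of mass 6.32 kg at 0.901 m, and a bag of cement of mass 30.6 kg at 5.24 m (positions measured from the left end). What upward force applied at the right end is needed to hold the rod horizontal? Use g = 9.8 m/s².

F ≈ 549 N

About the left end:
Load: 33.5 × 9.8 = 328.3 N down at 6.84 m → arm 6.84 m, τ = 328.3 × 6.84 = 2246 N·m clockwise.
Paint can: 6.32 × 9.8 = 61.94 N down at 0.901 m → arm 0.901 m, τ = 61.94 × 0.901 = 55.81 N·m clockwise.
Bag of cement: 30.6 × 9.8 = 299.9 N down at 5.24 m → arm 5.24 m, τ = 299.9 × 5.24 = 1571 N·m clockwise.
Net moment of the loads = 3873 N·m clockwise.
The upward force F acts at the right end, arm 7.05 m, giving F × 7.05 counterclockwise.
Setting net torque to zero: F × 7.05 = 3873 → F = 3873 / 7.05 = 549 N.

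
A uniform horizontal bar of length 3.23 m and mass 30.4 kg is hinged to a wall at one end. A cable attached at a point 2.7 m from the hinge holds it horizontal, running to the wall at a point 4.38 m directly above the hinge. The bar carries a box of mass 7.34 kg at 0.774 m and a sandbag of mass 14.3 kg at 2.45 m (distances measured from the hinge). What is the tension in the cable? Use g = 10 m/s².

T ≈ 391 N

Choose the hinge as the axis so the unknown hinge reaction has zero arm there.
Beam weight: 30.4 × 10 = 304 N down at 1.615 m → arm 1.615 m, τ = 304 × 1.615 = 491 N·m clockwise.
Box: 7.34 × 10 = 73.4 N down at 0.774 m → arm 0.774 m, τ = 73.4 × 0.774 = 56.81 N·m clockwise.
Sandbag: 14.3 × 10 = 143 N down at 2.45 m → arm 2.45 m, τ = 143 × 2.45 = 350.4 N·m clockwise.
Total clockwise load moment = 898.2 N·m.
The cable tension T acts at 2.7 m; only its component perpendicular to the bar, T sinθ, produces torque. sinθ = h/√(h²+d²) = 4.38/√(4.38²+2.7²) = 0.8513.
For rotational equilibrium, T × 2.7 × 0.8513 = 898.2, so T = 898.2 / 2.299 = 391 N.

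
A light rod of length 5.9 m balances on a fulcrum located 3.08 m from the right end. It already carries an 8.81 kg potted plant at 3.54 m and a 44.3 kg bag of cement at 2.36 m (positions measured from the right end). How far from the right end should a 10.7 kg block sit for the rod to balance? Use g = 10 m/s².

Sum moments about the fulcrum (at 3.08 m from the right end) (the support reaction has zero arm there).
Potted plant: 8.81 × 10 = 88.1 N down at 3.54 m → arm 0.46 m, τ = 88.1 × 0.46 = 40.53 N·m counterclockwise.
Bag of cement: 44.3 × 10 = 443 N down at 2.36 m → arm 0.72 m, τ = 443 × 0.72 = 319 N·m clockwise.
Net moment of existing loads = 278.5 N·m clockwise.
The block weighs 10.7 × 10 = 107 N and must supply an equal counterclockwise moment, so its lever arm about the fulcrum is 278.5 / 107 = 2.6 m.
That puts it at 3.08 + 2.6 = 5.68 m from the right end.

x ≈ 5.68 m from the right end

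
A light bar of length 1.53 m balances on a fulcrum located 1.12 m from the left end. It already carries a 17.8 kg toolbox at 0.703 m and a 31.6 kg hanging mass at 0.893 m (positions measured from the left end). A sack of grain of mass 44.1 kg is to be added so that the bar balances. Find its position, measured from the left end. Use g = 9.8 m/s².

x ≈ 1.45 m from the left end

Sum moments about the fulcrum (at 1.12 m from the left end) (the support reaction has zero arm there).
Toolbox: 17.8 × 9.8 = 174.4 N down at 0.703 m → arm 0.417 m, τ = 174.4 × 0.417 = 72.72 N·m counterclockwise.
Hanging mass: 31.6 × 9.8 = 309.7 N down at 0.893 m → arm 0.227 m, τ = 309.7 × 0.227 = 70.3 N·m counterclockwise.
Net moment of existing loads = 143 N·m counterclockwise.
The sack of grain weighs 44.1 × 9.8 = 432.2 N and must supply an equal clockwise moment, so its lever arm about the fulcrum is 143 / 432.2 = 0.331 m.
That puts it at 1.12 + 0.331 = 1.45 m from the left end.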